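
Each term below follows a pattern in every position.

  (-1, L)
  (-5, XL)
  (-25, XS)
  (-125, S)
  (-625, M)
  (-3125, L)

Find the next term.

(-15625, XL)

First value: ×5 each step; -1, -5, -25, -125, -625, -3125 → -15625.
Size — repeats L → XL → XS → S → M: L, XL, XS, S, M, L → XL.
So the next term is (-15625, XL).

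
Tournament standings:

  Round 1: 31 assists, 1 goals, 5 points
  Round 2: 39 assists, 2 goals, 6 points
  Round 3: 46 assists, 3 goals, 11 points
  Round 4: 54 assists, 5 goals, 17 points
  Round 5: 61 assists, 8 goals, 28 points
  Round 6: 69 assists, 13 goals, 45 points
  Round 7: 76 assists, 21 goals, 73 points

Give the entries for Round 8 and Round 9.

Assists goes 31, 39, 46, 54, 61, 69, 76 → 84 → 91 (alternating steps +8, +7, +8, +7, …).
Goals — each term is the sum of the two before it: 1, 2, 3, 5, 8, 13, 21 → 34 → 55.
Points: each term is the sum of the two before it, so 5, 6, 11, 17, 28, 45, 73 → 118 → 191.
Putting the parts together: 84 assists, 34 goals, 118 points and then 91 assists, 55 goals, 191 points.

84 assists, 34 goals, 118 points; 91 assists, 55 goals, 191 points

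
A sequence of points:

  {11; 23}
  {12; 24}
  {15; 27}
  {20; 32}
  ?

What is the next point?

First value: 11, 12, 15, 20 → 27 (differences are 1, 3, 5, … (increasing by 2 each time)).
For the second value, always 12 more than the first value: 23, 24, 27, 32 → 39.
So the next point is {27; 39}.

{27; 39}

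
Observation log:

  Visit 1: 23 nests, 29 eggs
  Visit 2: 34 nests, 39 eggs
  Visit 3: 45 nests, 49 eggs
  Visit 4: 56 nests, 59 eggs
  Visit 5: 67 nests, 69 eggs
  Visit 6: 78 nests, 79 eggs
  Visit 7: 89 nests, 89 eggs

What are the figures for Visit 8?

100 nests, 99 eggs

Nests — +11 each step: 23, 34, 45, 56, 67, 78, 89 → 100.
Eggs: +10 each step, so 29, 39, 49, 59, 69, 79, 89 → 99.
Putting it together: 100 nests, 99 eggs.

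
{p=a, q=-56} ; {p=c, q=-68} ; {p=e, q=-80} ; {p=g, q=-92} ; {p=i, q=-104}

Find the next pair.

P: a, c, e, g, i → k (letters move forward 2 places in the alphabet).
Q: −12 each step; -56, -68, -80, -92, -104 → -116.
So the next pair is {p=k, q=-116}.

{p=k, q=-116}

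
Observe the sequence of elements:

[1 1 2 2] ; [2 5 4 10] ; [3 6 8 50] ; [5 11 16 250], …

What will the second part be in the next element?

Second part: 1, 5, 6, 11 → 17 (each term is the sum of the two before it).

17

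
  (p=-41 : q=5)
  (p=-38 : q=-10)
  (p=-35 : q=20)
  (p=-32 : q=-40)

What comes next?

P: -41, -38, -35, -32 → -29 (+3 each step).
Q: ×(-2) each step; 5, -10, 20, -40 → 80.
So the next point is (p=-29 : q=80).

(p=-29 : q=80)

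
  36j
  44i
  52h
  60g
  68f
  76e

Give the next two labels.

84d, 92c

First component: 36, 44, 52, 60, 68, 76 → 84 → 92 (+8 each step).
Letter goes j, i, h, g, f, e → d → c (letters move back 1 place in the alphabet).
So the next two labels are 84d and 92c.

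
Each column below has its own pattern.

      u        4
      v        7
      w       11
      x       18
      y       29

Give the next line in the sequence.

z  47

Letter: letters move forward 1 place in the alphabet, so u, v, w, x, y → z.
Second component: each term is the sum of the two before it; 4, 7, 11, 18, 29 → 47.
Combining the parts gives z  47.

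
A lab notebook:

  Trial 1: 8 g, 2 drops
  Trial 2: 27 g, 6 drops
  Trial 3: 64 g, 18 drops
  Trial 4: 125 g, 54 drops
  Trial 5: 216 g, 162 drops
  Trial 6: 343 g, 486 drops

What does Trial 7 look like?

G: perfect cubes: 2³, 3³, 4³, …, so 8, 27, 64, 125, 216, 343 → 512.
Drops: ×3 each step, so 2, 6, 18, 54, 162, 486 → 1458.
Putting it together: 512 g, 1458 drops.

512 g, 1458 drops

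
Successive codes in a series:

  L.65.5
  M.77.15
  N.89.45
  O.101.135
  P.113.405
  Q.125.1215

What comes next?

R.137.3645

Letter goes L, M, N, O, P, Q → R (letters move forward 1 place in the alphabet).
For the second component, +12 each step: 65, 77, 89, 101, 113, 125 → 137.
Third component: ×3 each step, so 5, 15, 45, 135, 405, 1215 → 3645.
So the next code is R.137.3645.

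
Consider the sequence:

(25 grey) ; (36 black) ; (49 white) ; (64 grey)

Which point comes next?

(81 black)

First part: 25, 36, 49, 64 → 81 (perfect squares: 5², 6², 7², …).
Shade: repeats grey → black → white, so grey, black, white, grey → black.
Combining the parts gives (81 black).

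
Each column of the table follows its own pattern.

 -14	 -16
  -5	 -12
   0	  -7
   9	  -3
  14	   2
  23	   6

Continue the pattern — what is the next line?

For the first component, alternating steps +9, +5, +9, +5, …: -14, -5, 0, 9, 14, 23 → 28.
Second component: alternating steps +4, +5, +4, +5, …; -16, -12, -7, -3, 2, 6 → 11.
Combining the parts gives 28  11.

28  11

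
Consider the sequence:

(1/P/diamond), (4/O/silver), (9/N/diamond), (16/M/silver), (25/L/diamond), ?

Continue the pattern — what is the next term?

First part: 1, 4, 9, 16, 25 → 36 (perfect squares: 1², 2², 3², …).
Letter: P, O, N, M, L → K (letters move back 1 place in the alphabet).
Rank: alternates diamond ↔ silver, so diamond, silver, diamond, silver, diamond → silver.
Combining the parts gives (36/K/silver).

(36/K/silver)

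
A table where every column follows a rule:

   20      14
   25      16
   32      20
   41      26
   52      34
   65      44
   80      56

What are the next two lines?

First component: 20, 25, 32, 41, 52, 65, 80 → 97 → 116 (differences are 5, 7, 9, … (increasing by 2 each time)).
Second component — differences are 2, 4, 6, … (increasing by 2 each time): 14, 16, 20, 26, 34, 44, 56 → 70 → 86.
So the next two lines are 97  70 and 116  86.

97  70; 116  86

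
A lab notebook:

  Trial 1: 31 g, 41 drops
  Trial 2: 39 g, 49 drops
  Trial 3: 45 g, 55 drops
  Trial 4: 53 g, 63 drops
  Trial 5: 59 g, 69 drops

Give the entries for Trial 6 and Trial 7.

G: alternating steps +8, +6, +8, +6, …, so 31, 39, 45, 53, 59 → 67 → 73.
Drops: 41, 49, 55, 63, 69 → 77 → 83 (always 10 more than the g).
So the next two lines are 67 g, 77 drops and 73 g, 83 drops.

67 g, 77 drops; 73 g, 83 drops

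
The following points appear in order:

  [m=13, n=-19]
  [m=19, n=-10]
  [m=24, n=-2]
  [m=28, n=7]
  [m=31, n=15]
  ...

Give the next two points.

[m=33, n=24], [m=34, n=32]

M: 13, 19, 24, 28, 31 → 33 → 34 (differences are 6, 5, 4, … (decreasing by 1 each time)).
N: -19, -10, -2, 7, 15 → 24 → 32 (alternating steps +9, +8, +9, +8, …).
So the next two points are [m=33, n=24] and [m=34, n=32].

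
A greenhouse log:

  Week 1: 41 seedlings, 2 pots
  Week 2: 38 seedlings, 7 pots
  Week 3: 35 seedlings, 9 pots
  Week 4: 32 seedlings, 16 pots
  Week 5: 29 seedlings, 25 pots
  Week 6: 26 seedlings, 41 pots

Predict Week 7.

23 seedlings, 66 pots

For the seedlings, −3 each step: 41, 38, 35, 32, 29, 26 → 23.
Pots: 2, 7, 9, 16, 25, 41 → 66 (each term is the sum of the two before it).
So the next line is 23 seedlings, 66 pots.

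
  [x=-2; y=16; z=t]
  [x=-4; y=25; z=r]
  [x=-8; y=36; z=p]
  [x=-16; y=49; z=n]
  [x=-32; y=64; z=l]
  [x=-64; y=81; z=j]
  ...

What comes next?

[x=-128; y=100; z=h]

X goes -2, -4, -8, -16, -32, -64 → -128 (×2 each step).
Y: perfect squares: 4², 5², 6², …; 16, 25, 36, 49, 64, 81 → 100.
For the z, letters move back 2 places in the alphabet: t, r, p, n, l, j → h.
So the next element is [x=-128; y=100; z=h].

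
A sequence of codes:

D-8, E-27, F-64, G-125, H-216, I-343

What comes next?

J-512

Letter: D, E, F, G, H, I → J (letters move forward 1 place in the alphabet).
Second component: 8, 27, 64, 125, 216, 343 → 512 (perfect cubes: 2³, 3³, 4³, …).
Putting it together: J-512.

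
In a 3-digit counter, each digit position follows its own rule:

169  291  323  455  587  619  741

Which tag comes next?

873

First digit goes 1, 2, 3, 4, 5, 6, 7 → 8 (+1 each step, mod 10).
Second digit: 6, 9, 2, 5, 8, 1, 4 → 7 (+3 each step, mod 10).
Third digit: 9, 1, 3, 5, 7, 9, 1 → 3 (+2 each step, mod 10).
So the next tag is 873.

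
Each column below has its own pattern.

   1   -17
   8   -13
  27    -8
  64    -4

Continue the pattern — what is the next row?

First component: 1, 8, 27, 64 → 125 (perfect cubes: 1³, 2³, 3³, …).
Second component: alternating steps +4, +5, +4, +5, …, so -17, -13, -8, -4 → 1.
So the next row is 125  1.

125  1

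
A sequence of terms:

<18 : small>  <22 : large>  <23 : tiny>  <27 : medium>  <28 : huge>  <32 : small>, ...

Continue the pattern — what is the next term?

First entry: alternating steps +4, +1, +4, +1, …, so 18, 22, 23, 27, 28, 32 → 33.
Size goes small, large, tiny, medium, huge, small → large (repeats small → large → tiny → medium → huge).
Putting it together: <33 : large>.

<33 : large>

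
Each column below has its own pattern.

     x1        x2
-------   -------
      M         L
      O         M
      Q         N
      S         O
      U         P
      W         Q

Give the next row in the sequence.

Column x1: letters move forward 2 places in the alphabet; M, O, Q, S, U, W → Y.
For the column x2, letters move forward 1 place in the alphabet: L, M, N, O, P, Q → R.
So the next row is Y  R.

Y  R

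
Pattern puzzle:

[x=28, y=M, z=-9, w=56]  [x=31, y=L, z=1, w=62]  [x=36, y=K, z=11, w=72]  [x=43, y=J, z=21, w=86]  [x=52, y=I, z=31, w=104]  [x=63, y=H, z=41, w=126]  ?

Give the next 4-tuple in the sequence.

[x=76, y=G, z=51, w=152]

For the x, differences are 3, 5, 7, … (increasing by 2 each time): 28, 31, 36, 43, 52, 63 → 76.
Y goes M, L, K, J, I, H → G (letters move back 1 place in the alphabet).
Z: +10 each step, so -9, 1, 11, 21, 31, 41 → 51.
W: always 2 × the x; 56, 62, 72, 86, 104, 126 → 152.
So the next 4-tuple is [x=76, y=G, z=51, w=152].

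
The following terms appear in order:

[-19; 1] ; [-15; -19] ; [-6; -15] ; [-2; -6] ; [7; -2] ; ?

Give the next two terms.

First slot — alternating steps +4, +9, +4, +9, …: -19, -15, -6, -2, 7 → 11 → 20.
For the second slot, always the previous value of the first slot: 1, -19, -15, -6, -2 → 7 → 11.
Putting the parts together: [11; 7] and then [20; 11].

[11; 7], [20; 11]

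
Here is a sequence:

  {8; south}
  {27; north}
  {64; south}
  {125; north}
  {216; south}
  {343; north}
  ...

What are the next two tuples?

First coordinate goes 8, 27, 64, 125, 216, 343 → 512 → 729 (perfect cubes: 2³, 3³, 4³, …).
Direction — alternates south ↔ north: south, north, south, north, south, north → south → north.
Putting the parts together: {512; south} and then {729; north}.

{512; south}, {729; north}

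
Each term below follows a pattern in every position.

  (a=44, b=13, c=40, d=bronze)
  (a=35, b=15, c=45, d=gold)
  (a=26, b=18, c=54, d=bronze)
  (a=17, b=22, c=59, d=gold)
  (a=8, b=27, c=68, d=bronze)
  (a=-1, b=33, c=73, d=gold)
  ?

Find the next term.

A — −9 each step: 44, 35, 26, 17, 8, -1 → -10.
B: differences are 2, 3, 4, … (increasing by 1 each time); 13, 15, 18, 22, 27, 33 → 40.
C: alternating steps +5, +9, +5, +9, …; 40, 45, 54, 59, 68, 73 → 82.
For the d, alternates bronze ↔ gold: bronze, gold, bronze, gold, bronze, gold → bronze.
So the next term is (a=-10, b=40, c=82, d=bronze).

(a=-10, b=40, c=82, d=bronze)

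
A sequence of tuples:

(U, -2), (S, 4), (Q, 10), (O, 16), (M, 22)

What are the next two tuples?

Letter goes U, S, Q, O, M → K → I (letters move back 2 places in the alphabet).
For the second slot, +6 each step: -2, 4, 10, 16, 22 → 28 → 34.
Putting the parts together: (K, 28) and then (I, 34).

(K, 28), (I, 34)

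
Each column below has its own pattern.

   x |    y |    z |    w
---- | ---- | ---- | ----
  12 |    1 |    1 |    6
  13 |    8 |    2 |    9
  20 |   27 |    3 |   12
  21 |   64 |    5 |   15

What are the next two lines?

28  125  8  18; 29  216  13  21

For the column x, alternating steps +1, +7, +1, +7, …: 12, 13, 20, 21 → 28 → 29.
Column y: perfect cubes: 1³, 2³, 3³, …, so 1, 8, 27, 64 → 125 → 216.
Column z: each term is the sum of the two before it; 1, 2, 3, 5 → 8 → 13.
Column w: 6, 9, 12, 15 → 18 → 21 (+3 each step).
Putting the parts together: 28  125  8  18 and then 29  216  13  21.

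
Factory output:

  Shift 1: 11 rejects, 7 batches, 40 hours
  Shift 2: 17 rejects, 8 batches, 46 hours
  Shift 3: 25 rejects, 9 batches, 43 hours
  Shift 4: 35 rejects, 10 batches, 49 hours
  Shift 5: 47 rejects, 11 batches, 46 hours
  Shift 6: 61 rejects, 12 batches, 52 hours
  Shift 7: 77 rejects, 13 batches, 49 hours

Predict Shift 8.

Rejects goes 11, 17, 25, 35, 47, 61, 77 → 95 (differences are 6, 8, 10, … (increasing by 2 each time)).
Batches: +1 each step, so 7, 8, 9, 10, 11, 12, 13 → 14.
Hours: alternating steps +6, −3, +6, −3, …; 40, 46, 43, 49, 46, 52, 49 → 55.
Combining the parts gives 95 rejects, 14 batches, 55 hours.

95 rejects, 14 batches, 55 hours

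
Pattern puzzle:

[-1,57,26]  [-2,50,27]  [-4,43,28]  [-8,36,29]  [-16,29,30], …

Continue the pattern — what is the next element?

[-32,22,31]

First component: ×2 each step, so -1, -2, -4, -8, -16 → -32.
Second component: −7 each step; 57, 50, 43, 36, 29 → 22.
Third component goes 26, 27, 28, 29, 30 → 31 (+1 each step).
Combining the parts gives [-32,22,31].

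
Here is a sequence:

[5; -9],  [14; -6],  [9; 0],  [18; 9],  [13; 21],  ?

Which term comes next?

[22; 36]

First part: alternating steps +9, −5, +9, −5, …, so 5, 14, 9, 18, 13 → 22.
Second part goes -9, -6, 0, 9, 21 → 36 (differences are 3, 6, 9, … (increasing by 3 each time)).
Putting it together: [22; 36].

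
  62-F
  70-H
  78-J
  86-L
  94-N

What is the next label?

102-P

First component: +8 each step, so 62, 70, 78, 86, 94 → 102.
Letter: letters move forward 2 places in the alphabet; F, H, J, L, N → P.
Putting it together: 102-P.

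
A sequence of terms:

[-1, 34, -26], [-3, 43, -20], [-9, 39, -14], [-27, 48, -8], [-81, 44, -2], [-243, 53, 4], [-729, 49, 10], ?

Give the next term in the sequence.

First component: -1, -3, -9, -27, -81, -243, -729 → -2187 (×3 each step).
For the second component, alternating steps +9, −4, +9, −4, …: 34, 43, 39, 48, 44, 53, 49 → 58.
Third component: +6 each step, so -26, -20, -14, -8, -2, 4, 10 → 16.
Putting it together: [-2187, 58, 16].

[-2187, 58, 16]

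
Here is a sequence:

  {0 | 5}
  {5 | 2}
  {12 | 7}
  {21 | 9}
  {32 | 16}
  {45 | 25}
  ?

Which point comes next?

First coordinate — differences are 5, 7, 9, … (increasing by 2 each time): 0, 5, 12, 21, 32, 45 → 60.
Second coordinate — each term is the sum of the two before it: 5, 2, 7, 9, 16, 25 → 41.
Combining the parts gives {60 | 41}.

{60 | 41}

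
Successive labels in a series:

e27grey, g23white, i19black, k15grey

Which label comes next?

m11white

Letter goes e, g, i, k → m (letters move forward 2 places in the alphabet).
Second component: −4 each step; 27, 23, 19, 15 → 11.
Shade: repeats grey → white → black; grey, white, black, grey → white.
So the next label is m11white.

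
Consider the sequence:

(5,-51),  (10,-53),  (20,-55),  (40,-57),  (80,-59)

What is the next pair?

For the first part, ×2 each step: 5, 10, 20, 40, 80 → 160.
Second part: −2 each step; -51, -53, -55, -57, -59 → -61.
Combining the parts gives (160,-61).

(160,-61)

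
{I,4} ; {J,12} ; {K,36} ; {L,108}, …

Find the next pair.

Letter — letters move forward 1 place in the alphabet: I, J, K, L → M.
Second component: ×3 each step; 4, 12, 36, 108 → 324.
Combining the parts gives {M,324}.

{M,324}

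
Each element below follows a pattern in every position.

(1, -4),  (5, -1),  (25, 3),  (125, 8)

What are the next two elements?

(625, 14), (3125, 21)

First component: ×5 each step; 1, 5, 25, 125 → 625 → 3125.
For the second component, differences are 3, 4, 5, … (increasing by 1 each time): -4, -1, 3, 8 → 14 → 21.
Putting the parts together: (625, 14) and then (3125, 21).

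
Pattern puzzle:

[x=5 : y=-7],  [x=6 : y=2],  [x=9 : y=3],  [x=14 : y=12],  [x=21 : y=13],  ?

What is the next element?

X — differences are 1, 3, 5, … (increasing by 2 each time): 5, 6, 9, 14, 21 → 30.
For the y, alternating steps +9, +1, +9, +1, …: -7, 2, 3, 12, 13 → 22.
So the next element is [x=30 : y=22].

[x=30 : y=22]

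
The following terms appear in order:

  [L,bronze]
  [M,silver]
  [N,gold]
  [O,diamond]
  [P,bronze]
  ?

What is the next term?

[Q,silver]

Letter goes L, M, N, O, P → Q (letters move forward 1 place in the alphabet).
Rank: repeats bronze → silver → gold → diamond; bronze, silver, gold, diamond, bronze → silver.
Putting it together: [Q,silver].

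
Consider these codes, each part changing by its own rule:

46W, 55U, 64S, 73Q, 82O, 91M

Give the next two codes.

100K, 109I

For the first component, +9 each step: 46, 55, 64, 73, 82, 91 → 100 → 109.
Letter goes W, U, S, Q, O, M → K → I (letters move back 2 places in the alphabet).
Putting the parts together: 100K and then 109I.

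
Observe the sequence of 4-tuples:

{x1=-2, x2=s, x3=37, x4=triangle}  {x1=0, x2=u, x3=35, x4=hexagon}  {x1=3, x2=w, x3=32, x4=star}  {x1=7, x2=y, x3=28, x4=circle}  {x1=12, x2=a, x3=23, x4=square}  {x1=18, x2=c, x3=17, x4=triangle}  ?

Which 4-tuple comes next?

For the x1, differences are 2, 3, 4, … (increasing by 1 each time): -2, 0, 3, 7, 12, 18 → 25.
X2: letters move forward 2 places in the alphabet, wrapping Z→A, so s, u, w, y, a, c → e.
For the x3, together with the x1 always sums to 35: 37, 35, 32, 28, 23, 17 → 10.
X4: triangle, hexagon, star, circle, square, triangle → hexagon (repeats triangle → hexagon → star → circle → square).
Putting it together: {x1=25, x2=e, x3=10, x4=hexagon}.

{x1=25, x2=e, x3=10, x4=hexagon}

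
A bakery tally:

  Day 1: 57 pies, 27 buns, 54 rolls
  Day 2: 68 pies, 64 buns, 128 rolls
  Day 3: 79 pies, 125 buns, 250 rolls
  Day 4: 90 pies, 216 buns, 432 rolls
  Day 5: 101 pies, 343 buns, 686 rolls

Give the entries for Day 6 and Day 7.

112 pies, 512 buns, 1024 rolls; 123 pies, 729 buns, 1458 rolls

Pies: +11 each step, so 57, 68, 79, 90, 101 → 112 → 123.
For the buns, perfect cubes: 3³, 4³, 5³, …: 27, 64, 125, 216, 343 → 512 → 729.
Rolls: always 2 × the buns; 54, 128, 250, 432, 686 → 1024 → 1458.
So the next two records are 112 pies, 512 buns, 1024 rolls and 123 pies, 729 buns, 1458 rolls.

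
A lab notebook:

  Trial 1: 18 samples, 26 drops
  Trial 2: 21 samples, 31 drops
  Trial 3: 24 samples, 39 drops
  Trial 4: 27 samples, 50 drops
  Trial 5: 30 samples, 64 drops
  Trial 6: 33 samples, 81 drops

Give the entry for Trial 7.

Samples goes 18, 21, 24, 27, 30, 33 → 36 (+3 each step).
Drops: differences are 5, 8, 11, … (increasing by 3 each time), so 26, 31, 39, 50, 64, 81 → 101.
Putting it together: 36 samples, 101 drops.

36 samples, 101 drops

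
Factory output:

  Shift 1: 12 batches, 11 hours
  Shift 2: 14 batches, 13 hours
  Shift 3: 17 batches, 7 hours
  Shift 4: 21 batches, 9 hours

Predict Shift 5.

Batches: differences are 2, 3, 4, … (increasing by 1 each time); 12, 14, 17, 21 → 26.
Hours — alternating steps +2, −6, +2, −6, …: 11, 13, 7, 9 → 3.
Combining the parts gives 26 batches, 3 hours.

26 batches, 3 hours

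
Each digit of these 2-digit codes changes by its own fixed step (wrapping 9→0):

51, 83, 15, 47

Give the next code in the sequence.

First digit goes 5, 8, 1, 4 → 7 (+3 each step, mod 10).
Second digit: +2 each step, mod 10, so 1, 3, 5, 7 → 9.
Combining the parts gives 79.

79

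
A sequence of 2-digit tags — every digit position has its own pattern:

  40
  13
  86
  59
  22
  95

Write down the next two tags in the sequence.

For the first digit, −3 each step, mod 10: 4, 1, 8, 5, 2, 9 → 6 → 3.
For the second digit, +3 each step, mod 10: 0, 3, 6, 9, 2, 5 → 8 → 1.
Putting the parts together: 68 and then 31.

68, 31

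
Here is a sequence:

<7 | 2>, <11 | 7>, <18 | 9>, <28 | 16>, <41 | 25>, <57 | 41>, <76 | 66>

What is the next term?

<98 | 107>

First coordinate — differences are 4, 7, 10, … (increasing by 3 each time): 7, 11, 18, 28, 41, 57, 76 → 98.
Second coordinate — each term is the sum of the two before it: 2, 7, 9, 16, 25, 41, 66 → 107.
Combining the parts gives <98 | 107>.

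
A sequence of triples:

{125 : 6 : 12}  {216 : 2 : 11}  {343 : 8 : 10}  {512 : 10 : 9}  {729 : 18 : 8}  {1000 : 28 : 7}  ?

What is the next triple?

{1331 : 46 : 6}

First entry: perfect cubes: 5³, 6³, 7³, …; 125, 216, 343, 512, 729, 1000 → 1331.
Second entry: 6, 2, 8, 10, 18, 28 → 46 (each term is the sum of the two before it).
Third entry: −1 each step; 12, 11, 10, 9, 8, 7 → 6.
Combining the parts gives {1331 : 46 : 6}.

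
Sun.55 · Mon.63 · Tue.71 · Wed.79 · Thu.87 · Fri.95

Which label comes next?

Day: Sun, Mon, Tue, Wed, Thu, Fri → Sat (runs through the weekdays Mon→Sun).
Second component goes 55, 63, 71, 79, 87, 95 → 103 (+8 each step).
So the next label is Sat.103.

Sat.103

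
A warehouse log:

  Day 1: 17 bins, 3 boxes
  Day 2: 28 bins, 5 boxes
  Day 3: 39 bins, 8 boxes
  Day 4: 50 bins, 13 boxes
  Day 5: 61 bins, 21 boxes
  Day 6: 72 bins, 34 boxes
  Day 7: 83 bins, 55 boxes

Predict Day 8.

Bins goes 17, 28, 39, 50, 61, 72, 83 → 94 (+11 each step).
Boxes: each term is the sum of the two before it; 3, 5, 8, 13, 21, 34, 55 → 89.
Putting it together: 94 bins, 89 boxes.

94 bins, 89 boxes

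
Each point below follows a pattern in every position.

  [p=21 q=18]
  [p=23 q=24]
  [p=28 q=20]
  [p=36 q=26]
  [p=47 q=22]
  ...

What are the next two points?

[p=61 q=28], [p=78 q=24]

P: differences are 2, 5, 8, … (increasing by 3 each time); 21, 23, 28, 36, 47 → 61 → 78.
Q: alternating steps +6, −4, +6, −4, …; 18, 24, 20, 26, 22 → 28 → 24.
So the next two points are [p=61 q=28] and [p=78 q=24].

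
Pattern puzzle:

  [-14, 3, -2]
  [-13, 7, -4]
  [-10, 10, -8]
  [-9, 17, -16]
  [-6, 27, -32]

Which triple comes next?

First slot: alternating steps +1, +3, +1, +3, …, so -14, -13, -10, -9, -6 → -5.
Second slot: 3, 7, 10, 17, 27 → 44 (each term is the sum of the two before it).
For the third slot, ×2 each step: -2, -4, -8, -16, -32 → -64.
So the next triple is [-5, 44, -64].

[-5, 44, -64]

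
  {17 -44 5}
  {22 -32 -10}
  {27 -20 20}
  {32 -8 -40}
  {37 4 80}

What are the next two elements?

First coordinate: +5 each step, so 17, 22, 27, 32, 37 → 42 → 47.
Second coordinate goes -44, -32, -20, -8, 4 → 16 → 28 (+12 each step).
Third coordinate: ×(-2) each step, so 5, -10, 20, -40, 80 → -160 → 320.
Putting the parts together: {42 16 -160} and then {47 28 320}.

{42 16 -160}, {47 28 320}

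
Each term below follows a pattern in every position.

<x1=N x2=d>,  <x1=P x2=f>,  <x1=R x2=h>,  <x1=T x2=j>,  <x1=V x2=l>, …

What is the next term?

X1: letters move forward 2 places in the alphabet, so N, P, R, T, V → X.
X2: letters move forward 2 places in the alphabet, so d, f, h, j, l → n.
Putting it together: <x1=X x2=n>.

<x1=X x2=n>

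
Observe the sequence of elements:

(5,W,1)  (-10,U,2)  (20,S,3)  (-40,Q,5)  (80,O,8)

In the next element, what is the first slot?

First slot: ×(-2) each step, so 5, -10, 20, -40, 80 → -160.

-160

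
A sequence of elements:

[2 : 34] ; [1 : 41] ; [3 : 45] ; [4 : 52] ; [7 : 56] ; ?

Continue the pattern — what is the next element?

[11 : 63]

For the first component, each term is the sum of the two before it: 2, 1, 3, 4, 7 → 11.
For the second component, alternating steps +7, +4, +7, +4, …: 34, 41, 45, 52, 56 → 63.
Combining the parts gives [11 : 63].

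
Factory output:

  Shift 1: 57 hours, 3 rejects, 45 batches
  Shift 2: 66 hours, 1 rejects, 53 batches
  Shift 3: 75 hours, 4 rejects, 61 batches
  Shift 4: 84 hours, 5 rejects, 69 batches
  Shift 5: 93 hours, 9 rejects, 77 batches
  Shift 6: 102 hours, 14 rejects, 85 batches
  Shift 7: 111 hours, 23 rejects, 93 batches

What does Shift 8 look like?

Hours — +9 each step: 57, 66, 75, 84, 93, 102, 111 → 120.
Rejects goes 3, 1, 4, 5, 9, 14, 23 → 37 (each term is the sum of the two before it).
Batches — +8 each step: 45, 53, 61, 69, 77, 85, 93 → 101.
Putting it together: 120 hours, 37 rejects, 101 batches.

120 hours, 37 rejects, 101 batches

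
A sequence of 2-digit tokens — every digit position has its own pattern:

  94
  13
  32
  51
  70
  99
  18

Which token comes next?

First digit goes 9, 1, 3, 5, 7, 9, 1 → 3 (+2 each step, mod 10).
Second digit goes 4, 3, 2, 1, 0, 9, 8 → 7 (−1 each step, mod 10).
Combining the parts gives 37.

37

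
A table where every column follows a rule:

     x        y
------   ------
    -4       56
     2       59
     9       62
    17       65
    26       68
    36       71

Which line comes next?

Column x — differences are 6, 7, 8, … (increasing by 1 each time): -4, 2, 9, 17, 26, 36 → 47.
Column y: +3 each step, so 56, 59, 62, 65, 68, 71 → 74.
So the next line is 47  74.

47  74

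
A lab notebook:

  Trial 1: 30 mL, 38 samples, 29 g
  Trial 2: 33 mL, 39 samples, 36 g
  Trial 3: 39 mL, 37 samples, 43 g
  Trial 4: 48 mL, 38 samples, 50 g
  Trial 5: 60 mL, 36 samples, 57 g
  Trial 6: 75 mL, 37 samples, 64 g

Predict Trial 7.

93 mL, 35 samples, 71 g

ML: differences are 3, 6, 9, … (increasing by 3 each time); 30, 33, 39, 48, 60, 75 → 93.
Samples — alternating steps +1, −2, +1, −2, …: 38, 39, 37, 38, 36, 37 → 35.
G goes 29, 36, 43, 50, 57, 64 → 71 (+7 each step).
Putting it together: 93 mL, 35 samples, 71 g.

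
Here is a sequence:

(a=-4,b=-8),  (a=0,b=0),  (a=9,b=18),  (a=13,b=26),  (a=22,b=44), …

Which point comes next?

(a=26,b=52)

A: -4, 0, 9, 13, 22 → 26 (alternating steps +4, +9, +4, +9, …).
For the b, always 2 × the a: -8, 0, 18, 26, 44 → 52.
So the next point is (a=26,b=52).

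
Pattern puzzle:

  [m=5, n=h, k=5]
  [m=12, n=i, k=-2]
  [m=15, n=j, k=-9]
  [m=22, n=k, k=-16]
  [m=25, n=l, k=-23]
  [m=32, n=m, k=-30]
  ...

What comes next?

M — alternating steps +7, +3, +7, +3, …: 5, 12, 15, 22, 25, 32 → 35.
N — letters move forward 1 place in the alphabet: h, i, j, k, l, m → n.
K — −7 each step: 5, -2, -9, -16, -23, -30 → -37.
Combining the parts gives [m=35, n=n, k=-37].

[m=35, n=n, k=-37]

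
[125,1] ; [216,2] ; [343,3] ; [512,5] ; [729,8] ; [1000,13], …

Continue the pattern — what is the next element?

First value: 125, 216, 343, 512, 729, 1000 → 1331 (perfect cubes: 5³, 6³, 7³, …).
Second value: 1, 2, 3, 5, 8, 13 → 21 (each term is the sum of the two before it).
So the next element is [1331,21].

[1331,21]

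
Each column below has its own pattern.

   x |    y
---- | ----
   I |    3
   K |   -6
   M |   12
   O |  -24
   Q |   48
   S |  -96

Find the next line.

Column x — letters move forward 2 places in the alphabet: I, K, M, O, Q, S → U.
Column y — ×(-2) each step: 3, -6, 12, -24, 48, -96 → 192.
So the next line is U  192.

U  192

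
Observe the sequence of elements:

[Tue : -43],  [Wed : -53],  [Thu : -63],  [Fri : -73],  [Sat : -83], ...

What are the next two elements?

[Sun : -93], [Mon : -103]

Day: runs through the weekdays Mon→Sun, so Tue, Wed, Thu, Fri, Sat → Sun → Mon.
Second slot: -43, -53, -63, -73, -83 → -93 → -103 (−10 each step).
Putting the parts together: [Sun : -93] and then [Mon : -103].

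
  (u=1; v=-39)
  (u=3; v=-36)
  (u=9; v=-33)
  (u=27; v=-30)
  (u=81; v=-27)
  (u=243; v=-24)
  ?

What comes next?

(u=729; v=-21)

U: 1, 3, 9, 27, 81, 243 → 729 (×3 each step).
V: -39, -36, -33, -30, -27, -24 → -21 (+3 each step).
Combining the parts gives (u=729; v=-21).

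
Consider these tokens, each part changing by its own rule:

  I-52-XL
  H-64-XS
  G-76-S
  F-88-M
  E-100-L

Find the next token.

D-112-XL

Letter: letters move back 1 place in the alphabet; I, H, G, F, E → D.
Second component: 52, 64, 76, 88, 100 → 112 (+12 each step).
Size: runs through clothing sizes XS→XL, so XL, XS, S, M, L → XL.
So the next token is D-112-XL.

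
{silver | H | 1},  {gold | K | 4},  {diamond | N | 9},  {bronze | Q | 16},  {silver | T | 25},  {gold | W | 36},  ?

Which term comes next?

{diamond | Z | 49}

Rank goes silver, gold, diamond, bronze, silver, gold → diamond (repeats silver → gold → diamond → bronze).
Letter: H, K, N, Q, T, W → Z (letters move forward 3 places in the alphabet).
Third part — perfect squares: 1², 2², 3², …: 1, 4, 9, 16, 25, 36 → 49.
Putting it together: {diamond | Z | 49}.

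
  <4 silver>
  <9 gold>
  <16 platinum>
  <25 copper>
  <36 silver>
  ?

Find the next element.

For the first entry, perfect squares: 2², 3², 4², …: 4, 9, 16, 25, 36 → 49.
Metal: silver, gold, platinum, copper, silver → gold (repeats silver → gold → platinum → copper).
Combining the parts gives <49 gold>.

<49 gold>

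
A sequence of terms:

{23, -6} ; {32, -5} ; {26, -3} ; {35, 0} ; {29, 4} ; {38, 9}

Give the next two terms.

{32, 15}, {41, 22}

First part goes 23, 32, 26, 35, 29, 38 → 32 → 41 (alternating steps +9, −6, +9, −6, …).
Second part — differences are 1, 2, 3, … (increasing by 1 each time): -6, -5, -3, 0, 4, 9 → 15 → 22.
So the next two terms are {32, 15} and {41, 22}.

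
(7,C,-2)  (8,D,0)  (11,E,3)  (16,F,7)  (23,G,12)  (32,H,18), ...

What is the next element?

(43,I,25)

First value goes 7, 8, 11, 16, 23, 32 → 43 (differences are 1, 3, 5, … (increasing by 2 each time)).
Letter: letters move forward 1 place in the alphabet, so C, D, E, F, G, H → I.
Third value goes -2, 0, 3, 7, 12, 18 → 25 (differences are 2, 3, 4, … (increasing by 1 each time)).
Combining the parts gives (43,I,25).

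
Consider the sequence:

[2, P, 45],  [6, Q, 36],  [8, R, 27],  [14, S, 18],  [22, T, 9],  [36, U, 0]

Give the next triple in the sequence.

First component goes 2, 6, 8, 14, 22, 36 → 58 (each term is the sum of the two before it).
Letter: letters move forward 1 place in the alphabet, so P, Q, R, S, T, U → V.
Third component: −9 each step; 45, 36, 27, 18, 9, 0 → -9.
Combining the parts gives [58, V, -9].

[58, V, -9]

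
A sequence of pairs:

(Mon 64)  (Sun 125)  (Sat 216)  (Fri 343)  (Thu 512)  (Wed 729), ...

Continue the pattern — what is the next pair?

(Tue 1000)

Day: runs backward through the weekdays Mon→Sun, so Mon, Sun, Sat, Fri, Thu, Wed → Tue.
Second part: perfect cubes: 4³, 5³, 6³, …, so 64, 125, 216, 343, 512, 729 → 1000.
So the next pair is (Tue 1000).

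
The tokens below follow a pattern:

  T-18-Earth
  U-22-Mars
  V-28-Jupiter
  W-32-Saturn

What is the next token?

Letter: T, U, V, W → X (letters move forward 1 place in the alphabet).
Second component: 18, 22, 28, 32 → 38 (alternating steps +4, +6, +4, +6, …).
Planet: runs through the planets Mercury→Neptune, so Earth, Mars, Jupiter, Saturn → Uranus.
Combining the parts gives X-38-Uranus.

X-38-Uranus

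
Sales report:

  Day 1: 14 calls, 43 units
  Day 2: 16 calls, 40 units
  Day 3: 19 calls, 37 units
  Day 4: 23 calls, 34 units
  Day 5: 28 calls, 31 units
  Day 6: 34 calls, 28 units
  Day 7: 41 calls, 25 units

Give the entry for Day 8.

Calls: 14, 16, 19, 23, 28, 34, 41 → 49 (differences are 2, 3, 4, … (increasing by 1 each time)).
Units goes 43, 40, 37, 34, 31, 28, 25 → 22 (−3 each step).
So the next row is 49 calls, 22 units.

49 calls, 22 units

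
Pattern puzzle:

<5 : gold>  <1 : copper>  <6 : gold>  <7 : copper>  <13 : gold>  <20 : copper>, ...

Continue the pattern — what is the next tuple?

<33 : gold>

First entry: each term is the sum of the two before it, so 5, 1, 6, 7, 13, 20 → 33.
Metal: gold, copper, gold, copper, gold, copper → gold (alternates gold ↔ copper).
So the next tuple is <33 : gold>.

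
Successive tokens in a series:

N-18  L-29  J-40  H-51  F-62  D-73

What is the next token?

Letter: N, L, J, H, F, D → B (letters move back 2 places in the alphabet).
Second component goes 18, 29, 40, 51, 62, 73 → 84 (+11 each step).
Combining the parts gives B-84.

B-84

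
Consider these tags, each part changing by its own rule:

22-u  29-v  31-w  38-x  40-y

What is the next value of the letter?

z

Letter: u, v, w, x, y → z (letters move forward 1 place in the alphabet).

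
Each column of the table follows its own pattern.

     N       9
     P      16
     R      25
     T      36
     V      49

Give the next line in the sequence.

X  64

Letter: letters move forward 2 places in the alphabet, so N, P, R, T, V → X.
Second component goes 9, 16, 25, 36, 49 → 64 (perfect squares: 3², 4², 5², …).
Putting it together: X  64.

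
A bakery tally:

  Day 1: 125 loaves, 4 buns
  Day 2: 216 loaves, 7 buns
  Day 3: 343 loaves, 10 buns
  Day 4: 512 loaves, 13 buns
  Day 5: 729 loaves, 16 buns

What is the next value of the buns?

Buns: +3 each step; 4, 7, 10, 13, 16 → 19.

19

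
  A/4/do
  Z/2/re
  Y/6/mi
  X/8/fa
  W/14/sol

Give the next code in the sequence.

Letter — letters move back 1 place in the alphabet, wrapping A→Z: A, Z, Y, X, W → V.
For the second component, each term is the sum of the two before it: 4, 2, 6, 8, 14 → 22.
Note: do, re, mi, fa, sol → la (runs through the solfège scale do→ti).
Combining the parts gives V/22/la.

V/22/la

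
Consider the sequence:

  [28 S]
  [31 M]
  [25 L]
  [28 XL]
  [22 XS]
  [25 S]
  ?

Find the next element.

[19 M]

First entry: alternating steps +3, −6, +3, −6, …, so 28, 31, 25, 28, 22, 25 → 19.
For the size, repeats S → M → L → XL → XS: S, M, L, XL, XS, S → M.
Combining the parts gives [19 M].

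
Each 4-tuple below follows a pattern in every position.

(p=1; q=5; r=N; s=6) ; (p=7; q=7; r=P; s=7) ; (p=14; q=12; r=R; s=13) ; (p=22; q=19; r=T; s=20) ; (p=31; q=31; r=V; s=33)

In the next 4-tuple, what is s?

53

S: 6, 7, 13, 20, 33 → 53 (each term is the sum of the two before it).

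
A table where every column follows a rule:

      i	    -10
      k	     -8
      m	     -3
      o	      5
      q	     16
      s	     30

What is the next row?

Letter: letters move forward 2 places in the alphabet; i, k, m, o, q, s → u.
Second component — differences are 2, 5, 8, … (increasing by 3 each time): -10, -8, -3, 5, 16, 30 → 47.
So the next row is u  47.

u  47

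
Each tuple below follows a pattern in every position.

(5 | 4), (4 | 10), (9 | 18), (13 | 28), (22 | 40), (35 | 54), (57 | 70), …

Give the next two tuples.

(92 | 88), (149 | 108)

First slot goes 5, 4, 9, 13, 22, 35, 57 → 92 → 149 (each term is the sum of the two before it).
Second slot: 4, 10, 18, 28, 40, 54, 70 → 88 → 108 (differences are 6, 8, 10, … (increasing by 2 each time)).
So the next two tuples are (92 | 88) and (149 | 108).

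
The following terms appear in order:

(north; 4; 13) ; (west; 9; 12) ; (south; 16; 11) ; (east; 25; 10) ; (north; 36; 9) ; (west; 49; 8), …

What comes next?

(south; 64; 7)

Direction — repeats north → west → south → east: north, west, south, east, north, west → south.
Second value — perfect squares: 2², 3², 4², …: 4, 9, 16, 25, 36, 49 → 64.
Third value: −1 each step; 13, 12, 11, 10, 9, 8 → 7.
Combining the parts gives (south; 64; 7).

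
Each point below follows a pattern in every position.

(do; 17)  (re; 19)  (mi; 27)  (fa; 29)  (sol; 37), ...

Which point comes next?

Note: runs through the solfège scale do→ti, so do, re, mi, fa, sol → la.
Second slot: 17, 19, 27, 29, 37 → 39 (alternating steps +2, +8, +2, +8, …).
Combining the parts gives (la; 39).

(la; 39)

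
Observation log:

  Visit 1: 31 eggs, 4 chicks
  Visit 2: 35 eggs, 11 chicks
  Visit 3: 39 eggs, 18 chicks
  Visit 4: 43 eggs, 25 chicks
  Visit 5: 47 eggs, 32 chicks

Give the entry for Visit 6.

51 eggs, 39 chicks

Eggs: 31, 35, 39, 43, 47 → 51 (+4 each step).
Chicks: +7 each step, so 4, 11, 18, 25, 32 → 39.
So the next record is 51 eggs, 39 chicks.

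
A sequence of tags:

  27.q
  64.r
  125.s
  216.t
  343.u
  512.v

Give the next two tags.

729.w then 1000.x

First component: 27, 64, 125, 216, 343, 512 → 729 → 1000 (perfect cubes: 3³, 4³, 5³, …).
Letter: letters move forward 1 place in the alphabet; q, r, s, t, u, v → w → x.
Putting the parts together: 729.w and then 1000.x.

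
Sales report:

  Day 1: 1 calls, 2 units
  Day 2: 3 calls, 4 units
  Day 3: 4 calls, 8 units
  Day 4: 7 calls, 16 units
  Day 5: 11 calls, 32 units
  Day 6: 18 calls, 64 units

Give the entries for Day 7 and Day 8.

29 calls, 128 units; 47 calls, 256 units

Calls: each term is the sum of the two before it; 1, 3, 4, 7, 11, 18 → 29 → 47.
For the units, ×2 each step: 2, 4, 8, 16, 32, 64 → 128 → 256.
Putting the parts together: 29 calls, 128 units and then 47 calls, 256 units.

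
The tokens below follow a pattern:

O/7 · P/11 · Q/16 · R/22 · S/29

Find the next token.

T/37

For the letter, letters move forward 1 place in the alphabet: O, P, Q, R, S → T.
For the second component, differences are 4, 5, 6, … (increasing by 1 each time): 7, 11, 16, 22, 29 → 37.
Putting it together: T/37.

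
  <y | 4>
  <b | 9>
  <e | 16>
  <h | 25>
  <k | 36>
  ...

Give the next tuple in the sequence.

<n | 49>

Letter: letters move forward 3 places in the alphabet, wrapping Z→A; y, b, e, h, k → n.
Second slot — perfect squares: 2², 3², 4², …: 4, 9, 16, 25, 36 → 49.
Combining the parts gives <n | 49>.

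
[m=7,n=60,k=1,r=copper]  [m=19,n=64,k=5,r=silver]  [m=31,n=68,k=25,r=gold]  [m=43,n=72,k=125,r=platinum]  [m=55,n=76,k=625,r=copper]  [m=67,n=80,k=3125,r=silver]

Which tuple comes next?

M: +12 each step, so 7, 19, 31, 43, 55, 67 → 79.
N — +4 each step: 60, 64, 68, 72, 76, 80 → 84.
K goes 1, 5, 25, 125, 625, 3125 → 15625 (×5 each step).
R goes copper, silver, gold, platinum, copper, silver → gold (repeats copper → silver → gold → platinum).
So the next tuple is [m=79,n=84,k=15625,r=gold].

[m=79,n=84,k=15625,r=gold]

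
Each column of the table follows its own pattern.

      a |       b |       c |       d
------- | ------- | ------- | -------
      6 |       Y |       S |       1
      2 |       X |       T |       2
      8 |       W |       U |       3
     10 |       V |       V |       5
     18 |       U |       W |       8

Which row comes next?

Column a: each term is the sum of the two before it; 6, 2, 8, 10, 18 → 28.
Column b — letters move back 1 place in the alphabet: Y, X, W, V, U → T.
Column c — letters move forward 1 place in the alphabet: S, T, U, V, W → X.
Column d: 1, 2, 3, 5, 8 → 13 (each term is the sum of the two before it).
So the next row is 28  T  X  13.

28  T  X  13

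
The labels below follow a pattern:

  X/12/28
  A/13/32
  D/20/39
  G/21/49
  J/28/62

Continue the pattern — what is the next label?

Letter — letters move forward 3 places in the alphabet, wrapping Z→A: X, A, D, G, J → M.
For the second component, alternating steps +1, +7, +1, +7, …: 12, 13, 20, 21, 28 → 29.
Third component: differences are 4, 7, 10, … (increasing by 3 each time), so 28, 32, 39, 49, 62 → 78.
So the next label is M/29/78.

M/29/78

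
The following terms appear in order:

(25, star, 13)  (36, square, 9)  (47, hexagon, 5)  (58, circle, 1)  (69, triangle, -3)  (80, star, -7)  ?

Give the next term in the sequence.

First part goes 25, 36, 47, 58, 69, 80 → 91 (+11 each step).
Shape: repeats star → square → hexagon → circle → triangle, so star, square, hexagon, circle, triangle, star → square.
Third part — −4 each step: 13, 9, 5, 1, -3, -7 → -11.
Putting it together: (91, square, -11).

(91, square, -11)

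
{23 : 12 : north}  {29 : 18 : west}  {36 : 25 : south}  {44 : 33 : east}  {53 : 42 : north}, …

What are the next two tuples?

First part goes 23, 29, 36, 44, 53 → 63 → 74 (differences are 6, 7, 8, … (increasing by 1 each time)).
Second part goes 12, 18, 25, 33, 42 → 52 → 63 (always 11 less than the first part).
Direction: repeats north → west → south → east; north, west, south, east, north → west → south.
So the next two tuples are {63 : 52 : west} and {74 : 63 : south}.

{63 : 52 : west}, {74 : 63 : south}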